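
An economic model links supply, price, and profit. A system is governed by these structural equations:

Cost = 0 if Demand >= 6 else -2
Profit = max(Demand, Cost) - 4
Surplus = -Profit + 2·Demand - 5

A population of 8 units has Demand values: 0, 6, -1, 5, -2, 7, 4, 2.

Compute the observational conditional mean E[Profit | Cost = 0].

2.5

Observing Cost=0 restricts to units where Cost's equation naturally yields 0: Demand ∈ {6, 7}. In that subpopulation Profit = 2, 3, mean 2.5.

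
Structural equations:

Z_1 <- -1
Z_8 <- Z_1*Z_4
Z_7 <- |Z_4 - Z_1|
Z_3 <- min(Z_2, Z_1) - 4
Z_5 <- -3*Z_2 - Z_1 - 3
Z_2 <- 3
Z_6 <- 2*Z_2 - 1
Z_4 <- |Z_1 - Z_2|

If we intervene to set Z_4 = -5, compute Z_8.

do(Z_4=-5) replaces the equation Z_4 <- |Z_1 - Z_2| with the constant Z_4 = -5.
Z_8 = Z_1*Z_4  [with Z_1=-1, Z_4=-5]  = 5

5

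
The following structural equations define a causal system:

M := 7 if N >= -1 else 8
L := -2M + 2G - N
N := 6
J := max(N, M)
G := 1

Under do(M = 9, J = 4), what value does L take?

-22

Setting M = 9, J = 4 by intervention discards those variables' equations.
L = -2M + 2G - N  [with M=9, G=1, N=6]  = -22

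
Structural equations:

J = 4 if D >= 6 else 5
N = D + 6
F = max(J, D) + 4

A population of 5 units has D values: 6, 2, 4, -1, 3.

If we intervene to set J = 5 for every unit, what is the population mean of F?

9.2

The intervention sets J=5 in all 5 units regardless of D. Recomputing F per unit gives 10, 9, 9, 9, 9; average 9.2.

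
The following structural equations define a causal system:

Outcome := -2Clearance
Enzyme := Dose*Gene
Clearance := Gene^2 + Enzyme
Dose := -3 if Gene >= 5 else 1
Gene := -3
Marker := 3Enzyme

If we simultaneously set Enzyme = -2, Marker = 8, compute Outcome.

Setting Enzyme = -2, Marker = 8 by intervention discards those variables' equations.
Clearance = Gene^2 + Enzyme  [with Gene=-3, Enzyme=-2]  = 7
Outcome = -2Clearance  [with Clearance=7]  = -14

-14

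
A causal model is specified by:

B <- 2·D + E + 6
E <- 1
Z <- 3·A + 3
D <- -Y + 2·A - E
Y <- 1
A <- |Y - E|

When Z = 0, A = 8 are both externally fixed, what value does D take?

Under do(Z = 0, A = 8), each intervened variable's structural equation is replaced by its fixed value.
D = -Y + 2·A - E  [with Y=1, A=8, E=1]  = 14

14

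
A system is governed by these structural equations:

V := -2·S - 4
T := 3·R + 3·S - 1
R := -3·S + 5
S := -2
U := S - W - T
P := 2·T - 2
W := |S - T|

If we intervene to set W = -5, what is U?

Intervening sets W = -5 and removes its equation (W := |S - T|).
R = -3·S + 5  [with S=-2]  = 11
T = 3·R + 3·S - 1  [with R=11, S=-2]  = 26
U = S - W - T  [with S=-2, W=-5, T=26]  = -23

-23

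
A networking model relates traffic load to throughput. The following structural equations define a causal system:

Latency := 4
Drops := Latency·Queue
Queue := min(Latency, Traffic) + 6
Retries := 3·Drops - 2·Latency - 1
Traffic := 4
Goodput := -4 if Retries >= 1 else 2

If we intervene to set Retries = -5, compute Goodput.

2

The intervention breaks the incoming arrows to Retries: Retries := 3·Drops - 2·Latency - 1 no longer applies, and Retries = -5.
Goodput = -4 if Retries >= 1 else 2  [with Retries=-5]  = 2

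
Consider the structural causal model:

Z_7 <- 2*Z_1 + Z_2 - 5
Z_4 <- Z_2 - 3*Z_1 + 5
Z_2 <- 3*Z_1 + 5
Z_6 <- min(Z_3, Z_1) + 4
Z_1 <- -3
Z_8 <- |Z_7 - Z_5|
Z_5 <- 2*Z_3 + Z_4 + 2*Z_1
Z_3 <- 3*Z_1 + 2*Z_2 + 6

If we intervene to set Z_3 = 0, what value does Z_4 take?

The intervention breaks the incoming arrows to Z_3: Z_3 <- 3*Z_1 + 2*Z_2 + 6 no longer applies, and Z_3 = 0.
Z_4 is not downstream of the intervention, so its value is determined by the original equations.
Z_2 = 3*Z_1 + 5  [with Z_1=-3]  = -4
Z_4 = Z_2 - 3*Z_1 + 5  [with Z_2=-4, Z_1=-3]  = 10

10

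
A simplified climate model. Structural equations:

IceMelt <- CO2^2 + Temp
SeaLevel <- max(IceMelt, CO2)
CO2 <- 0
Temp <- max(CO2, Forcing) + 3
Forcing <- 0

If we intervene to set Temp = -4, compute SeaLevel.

0

do(Temp=-4) replaces the equation Temp <- max(CO2, Forcing) + 3 with the constant Temp = -4.
IceMelt = CO2^2 + Temp  [with CO2=0, Temp=-4]  = -4
SeaLevel = max(IceMelt, CO2)  [with IceMelt=-4, CO2=0]  = 0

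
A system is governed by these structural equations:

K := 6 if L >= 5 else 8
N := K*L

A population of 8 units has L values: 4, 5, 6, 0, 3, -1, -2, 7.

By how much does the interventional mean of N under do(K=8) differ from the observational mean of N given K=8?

Under do(K=8), K's equation is replaced by K=8 for every unit. Per-unit N: 32, 40, 48, 0, 24, -8, -16, 56. Mean = 22.
Observing K=8 restricts to units where K's equation naturally yields 8: L ∈ {4, 0, 3, -1, -2}. In that subpopulation N = 32, 0, 24, -8, -16, mean 6.4.
Difference = 22 − 6.4 = 15.6.

15.6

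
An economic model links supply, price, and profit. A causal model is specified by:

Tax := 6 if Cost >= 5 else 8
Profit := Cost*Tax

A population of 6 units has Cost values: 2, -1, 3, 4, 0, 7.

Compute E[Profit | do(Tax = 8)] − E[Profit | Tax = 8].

Every unit gets Tax=8 under the intervention. Profit values become 16, -8, 24, 32, 0, 56; E[Profit|do(Tax=8)] = 20.
Conditioning on Tax=8 selects the 5 unit(s) with Cost ∈ {2, -1, 3, 4, 0}. Their Profit values: 16, -8, 24, 32, 0. Mean = 12.8.
Difference = 20 − 12.8 = 7.2.

7.2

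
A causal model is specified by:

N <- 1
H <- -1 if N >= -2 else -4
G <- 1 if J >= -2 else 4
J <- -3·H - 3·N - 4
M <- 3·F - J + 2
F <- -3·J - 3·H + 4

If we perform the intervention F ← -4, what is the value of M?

The intervention breaks the incoming arrows to F: F <- -3·J - 3·H + 4 no longer applies, and F = -4.
H = -1 if N >= -2 else -4  [with N=1]  = -1
J = -3·H - 3·N - 4  [with H=-1, N=1]  = -4
M = 3·F - J + 2  [with F=-4, J=-4]  = -6

-6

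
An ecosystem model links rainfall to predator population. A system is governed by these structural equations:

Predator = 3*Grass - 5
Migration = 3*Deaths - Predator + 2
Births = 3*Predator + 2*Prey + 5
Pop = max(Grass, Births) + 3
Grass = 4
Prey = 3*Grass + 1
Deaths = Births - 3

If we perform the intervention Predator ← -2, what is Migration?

The intervention breaks the incoming arrows to Predator: Predator = 3*Grass - 5 no longer applies, and Predator = -2.
Prey = 3*Grass + 1  [with Grass=4]  = 13
Births = 3*Predator + 2*Prey + 5  [with Predator=-2, Prey=13]  = 25
Deaths = Births - 3  [with Births=25]  = 22
Migration = 3*Deaths - Predator + 2  [with Deaths=22, Predator=-2]  = 70

70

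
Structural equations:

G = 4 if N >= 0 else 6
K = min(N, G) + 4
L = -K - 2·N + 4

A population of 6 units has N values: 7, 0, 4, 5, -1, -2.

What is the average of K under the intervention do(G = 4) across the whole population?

5.5

Every unit gets G=4 under the intervention. K values become 8, 4, 8, 8, 3, 2; E[K|do(G=4)] = 5.5.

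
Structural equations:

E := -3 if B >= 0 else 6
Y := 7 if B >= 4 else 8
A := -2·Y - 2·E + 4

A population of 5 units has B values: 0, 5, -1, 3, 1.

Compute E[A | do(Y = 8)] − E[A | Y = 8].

Every unit gets Y=8 under the intervention. A values become -6, -6, -24, -6, -6; E[A|do(Y=8)] = -9.6.
Observing Y=8 restricts to units where Y's equation naturally yields 8: B ∈ {0, -1, 3, 1}. In that subpopulation A = -6, -24, -6, -6, mean -10.5.
Difference = -9.6 − (-10.5) = 0.9.

0.9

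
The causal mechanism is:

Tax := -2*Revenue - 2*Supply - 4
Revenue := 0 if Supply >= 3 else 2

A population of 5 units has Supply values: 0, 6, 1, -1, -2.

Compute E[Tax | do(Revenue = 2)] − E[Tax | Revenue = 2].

-2.6

do(Revenue=2) breaks Revenue's dependence on Supply. With Revenue=2 fixed, Tax across the units is -8, -20, -10, -6, -4, mean -9.6.
E[Tax|Revenue=2] averages over only the 4 units with Revenue=2 (Supply = 0, 1, -1, -2): Tax = -8, -10, -6, -4, mean -7.
Difference = -9.6 − (-7) = -2.6.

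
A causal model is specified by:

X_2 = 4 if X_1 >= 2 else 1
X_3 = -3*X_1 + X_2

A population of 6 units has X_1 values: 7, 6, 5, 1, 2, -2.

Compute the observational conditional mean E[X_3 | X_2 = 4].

Conditioning on X_2=4 selects the 4 unit(s) with X_1 ∈ {7, 6, 5, 2}. Their X_3 values: -17, -14, -11, -2. Mean = -11.

-11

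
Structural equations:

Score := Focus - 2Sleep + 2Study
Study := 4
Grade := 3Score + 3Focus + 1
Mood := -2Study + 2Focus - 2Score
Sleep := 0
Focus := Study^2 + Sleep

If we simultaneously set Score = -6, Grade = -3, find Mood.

36

Setting Score = -6, Grade = -3 by intervention discards those variables' equations.
Focus = Study^2 + Sleep  [with Study=4, Sleep=0]  = 16
Mood = -2Study + 2Focus - 2Score  [with Study=4, Focus=16, Score=-6]  = 36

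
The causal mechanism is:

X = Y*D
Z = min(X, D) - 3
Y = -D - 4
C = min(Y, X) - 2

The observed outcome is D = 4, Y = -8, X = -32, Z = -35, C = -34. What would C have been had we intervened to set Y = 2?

do(Y=2) replaces the equation Y = -D - 4 with the constant Y = 2.
X = Y*D  [with Y=2, D=4]  = 8
C = min(Y, X) - 2  [with Y=2, X=8]  = 0

0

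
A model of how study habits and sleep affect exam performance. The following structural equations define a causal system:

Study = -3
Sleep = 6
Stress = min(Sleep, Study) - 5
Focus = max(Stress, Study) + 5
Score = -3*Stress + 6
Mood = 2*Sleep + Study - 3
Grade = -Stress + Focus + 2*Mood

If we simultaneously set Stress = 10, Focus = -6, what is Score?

-24

Setting Stress = 10, Focus = -6 by intervention discards those variables' equations.
Score = -3*Stress + 6  [with Stress=10]  = -24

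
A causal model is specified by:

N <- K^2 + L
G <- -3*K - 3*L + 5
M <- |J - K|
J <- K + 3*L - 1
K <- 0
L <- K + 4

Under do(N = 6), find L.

Under do(N=6), the mechanism N <- K^2 + L is discarded; N is fixed at 6.
No directed path runs from N to L, so L keeps its natural value.
L = K + 4  [with K=0]  = 4

4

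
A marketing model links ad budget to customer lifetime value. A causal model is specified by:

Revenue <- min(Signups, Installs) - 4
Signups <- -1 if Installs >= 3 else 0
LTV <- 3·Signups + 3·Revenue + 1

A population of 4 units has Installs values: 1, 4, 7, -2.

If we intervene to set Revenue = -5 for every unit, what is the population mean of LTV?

-15.5

Every unit gets Revenue=-5 under the intervention. LTV values become -14, -17, -17, -14; E[LTV|do(Revenue=-5)] = -15.5.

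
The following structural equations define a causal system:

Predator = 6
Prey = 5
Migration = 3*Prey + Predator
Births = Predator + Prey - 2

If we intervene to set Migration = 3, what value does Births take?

9

Under do(Migration=3), the mechanism Migration = 3*Prey + Predator is discarded; Migration is fixed at 3.
Since Births is not a descendant of the intervened variable, it is unaffected.
Births = Predator + Prey - 2  [with Predator=6, Prey=5]  = 9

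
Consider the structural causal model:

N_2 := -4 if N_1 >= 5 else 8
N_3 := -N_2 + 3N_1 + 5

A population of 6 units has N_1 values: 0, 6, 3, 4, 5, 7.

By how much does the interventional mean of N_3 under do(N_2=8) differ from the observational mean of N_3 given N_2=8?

5.5

Every unit gets N_2=8 under the intervention. N_3 values become -3, 15, 6, 9, 12, 18; E[N_3|do(N_2=8)] = 9.5.
Conditioning on N_2=8 selects the 3 unit(s) with N_1 ∈ {0, 3, 4}. Their N_3 values: -3, 6, 9. Mean = 4.
Difference = 9.5 − 4 = 5.5.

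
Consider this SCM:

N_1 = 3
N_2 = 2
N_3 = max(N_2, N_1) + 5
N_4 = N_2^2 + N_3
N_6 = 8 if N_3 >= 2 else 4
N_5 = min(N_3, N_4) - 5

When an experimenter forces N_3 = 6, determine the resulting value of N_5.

1

do(N_3=6) replaces the equation N_3 = max(N_2, N_1) + 5 with the constant N_3 = 6.
N_4 = N_2^2 + N_3  [with N_2=2, N_3=6]  = 10
N_5 = min(N_3, N_4) - 5  [with N_3=6, N_4=10]  = 1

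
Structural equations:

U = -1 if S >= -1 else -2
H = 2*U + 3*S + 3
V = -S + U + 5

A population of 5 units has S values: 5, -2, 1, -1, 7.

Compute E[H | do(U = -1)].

7

Every unit gets U=-1 under the intervention. H values become 16, -5, 4, -2, 22; E[H|do(U=-1)] = 7.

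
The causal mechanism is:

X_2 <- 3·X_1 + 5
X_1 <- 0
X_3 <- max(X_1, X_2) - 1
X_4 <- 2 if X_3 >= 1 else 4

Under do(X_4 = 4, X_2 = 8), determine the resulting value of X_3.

Setting X_4 = 4, X_2 = 8 by intervention discards those variables' equations.
X_3 = max(X_1, X_2) - 1  [with X_1=0, X_2=8]  = 7

7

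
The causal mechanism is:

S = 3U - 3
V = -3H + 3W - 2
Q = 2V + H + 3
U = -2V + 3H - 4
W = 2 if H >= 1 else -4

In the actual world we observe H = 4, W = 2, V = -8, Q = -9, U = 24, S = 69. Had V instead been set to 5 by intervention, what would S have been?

-9

The intervention breaks the incoming arrows to V: V = -3H + 3W - 2 no longer applies, and V = 5.
U = -2V + 3H - 4  [with V=5, H=4]  = -2
S = 3U - 3  [with U=-2]  = -9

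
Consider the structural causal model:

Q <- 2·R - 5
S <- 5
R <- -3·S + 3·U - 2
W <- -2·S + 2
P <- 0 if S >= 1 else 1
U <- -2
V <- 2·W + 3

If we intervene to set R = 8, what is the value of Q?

11

The intervention breaks the incoming arrows to R: R <- -3·S + 3·U - 2 no longer applies, and R = 8.
Q = 2·R - 5  [with R=8]  = 11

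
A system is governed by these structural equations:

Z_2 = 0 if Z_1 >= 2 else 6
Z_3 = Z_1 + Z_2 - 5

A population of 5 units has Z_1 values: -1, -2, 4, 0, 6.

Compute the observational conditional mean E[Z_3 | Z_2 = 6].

0

E[Z_3|Z_2=6] averages over only the 3 units with Z_2=6 (Z_1 = -1, -2, 0): Z_3 = 0, -1, 1, mean 0.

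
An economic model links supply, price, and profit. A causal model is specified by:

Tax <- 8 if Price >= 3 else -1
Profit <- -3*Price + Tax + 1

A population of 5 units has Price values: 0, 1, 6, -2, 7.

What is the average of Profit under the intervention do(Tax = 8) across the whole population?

1.8

Every unit gets Tax=8 under the intervention. Profit values become 9, 6, -9, 15, -12; E[Profit|do(Tax=8)] = 1.8.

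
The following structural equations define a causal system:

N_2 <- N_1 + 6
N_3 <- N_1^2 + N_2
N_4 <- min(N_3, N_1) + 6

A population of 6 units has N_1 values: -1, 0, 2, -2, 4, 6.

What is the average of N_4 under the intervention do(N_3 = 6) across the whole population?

7.5

Under do(N_3=6), N_3's equation is replaced by N_3=6 for every unit. Per-unit N_4: 5, 6, 8, 4, 10, 12. Mean = 7.5.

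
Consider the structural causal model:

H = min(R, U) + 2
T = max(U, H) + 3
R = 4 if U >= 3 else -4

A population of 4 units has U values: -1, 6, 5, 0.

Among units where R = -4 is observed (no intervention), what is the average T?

E[T|R=-4] averages over only the 2 units with R=-4 (U = -1, 0): T = 2, 3, mean 2.5.

2.5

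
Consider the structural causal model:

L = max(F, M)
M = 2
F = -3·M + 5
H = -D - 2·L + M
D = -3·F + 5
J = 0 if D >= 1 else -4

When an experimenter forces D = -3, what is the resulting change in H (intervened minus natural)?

11

Intervening sets D = -3 and removes its equation (D = -3·F + 5).
F = -3·M + 5  [with M=2]  = -1
L = max(F, M)  [with F=-1, M=2]  = 2
H = -D - 2·L + M  [with D=-3, L=2, M=2]  = 1
Without intervention: F = -3·M + 5  [with M=2]  = -1; L = max(F, M)  [with F=-1, M=2]  = 2; D = -3·F + 5  [with F=-1]  = 8; H = -D - 2·L + M  [with D=8, L=2, M=2]  = -10.
Change = 1 − (-10) = 11.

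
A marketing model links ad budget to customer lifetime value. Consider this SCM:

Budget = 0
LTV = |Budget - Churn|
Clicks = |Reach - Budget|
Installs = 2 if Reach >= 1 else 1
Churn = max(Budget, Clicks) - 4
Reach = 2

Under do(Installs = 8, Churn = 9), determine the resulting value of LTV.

9

The joint intervention fixes Installs = 8, Churn = 9, removing each variable's own equation.
LTV = |Budget - Churn|  [with Budget=0, Churn=9]  = 9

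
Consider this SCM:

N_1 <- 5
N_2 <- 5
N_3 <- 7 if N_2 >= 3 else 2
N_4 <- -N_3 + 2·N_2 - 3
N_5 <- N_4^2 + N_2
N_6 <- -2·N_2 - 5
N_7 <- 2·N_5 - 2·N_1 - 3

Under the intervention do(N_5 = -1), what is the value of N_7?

-15

Under do(N_5=-1), the mechanism N_5 <- N_4^2 + N_2 is discarded; N_5 is fixed at -1.
N_7 = 2·N_5 - 2·N_1 - 3  [with N_5=-1, N_1=5]  = -15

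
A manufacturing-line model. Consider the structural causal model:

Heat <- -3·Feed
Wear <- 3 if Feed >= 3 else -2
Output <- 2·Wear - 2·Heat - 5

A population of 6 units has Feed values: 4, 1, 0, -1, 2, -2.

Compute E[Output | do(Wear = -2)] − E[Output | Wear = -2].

Every unit gets Wear=-2 under the intervention. Output values become 15, -3, -9, -15, 3, -21; E[Output|do(Wear=-2)] = -5.
Conditioning on Wear=-2 selects the 5 unit(s) with Feed ∈ {1, 0, -1, 2, -2}. Their Output values: -3, -9, -15, 3, -21. Mean = -9.
Difference = -5 − (-9) = 4.

4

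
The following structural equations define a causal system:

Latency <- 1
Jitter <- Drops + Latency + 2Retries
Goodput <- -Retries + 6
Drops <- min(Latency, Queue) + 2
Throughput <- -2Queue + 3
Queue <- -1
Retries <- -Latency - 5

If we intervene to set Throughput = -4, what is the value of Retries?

-6

do(Throughput=-4) replaces the equation Throughput <- -2Queue + 3 with the constant Throughput = -4.
No directed path runs from Throughput to Retries, so Retries keeps its natural value.
Retries = -Latency - 5  [with Latency=1]  = -6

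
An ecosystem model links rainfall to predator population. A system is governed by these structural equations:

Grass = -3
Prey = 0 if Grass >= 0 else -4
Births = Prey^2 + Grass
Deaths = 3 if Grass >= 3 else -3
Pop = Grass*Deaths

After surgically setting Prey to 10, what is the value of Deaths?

Under do(Prey=10), the mechanism Prey = 0 if Grass >= 0 else -4 is discarded; Prey is fixed at 10.
Since Deaths is not a descendant of the intervened variable, it is unaffected.
Deaths = 3 if Grass >= 3 else -3  [with Grass=-3]  = -3

-3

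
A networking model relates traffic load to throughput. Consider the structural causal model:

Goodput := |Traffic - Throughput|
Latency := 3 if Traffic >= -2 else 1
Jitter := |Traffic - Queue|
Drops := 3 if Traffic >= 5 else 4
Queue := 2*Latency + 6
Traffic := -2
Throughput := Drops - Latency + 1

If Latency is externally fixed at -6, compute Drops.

4

Under do(Latency=-6), the mechanism Latency := 3 if Traffic >= -2 else 1 is discarded; Latency is fixed at -6.
Since Drops is not a descendant of the intervened variable, it is unaffected.
Drops = 3 if Traffic >= 5 else 4  [with Traffic=-2]  = 4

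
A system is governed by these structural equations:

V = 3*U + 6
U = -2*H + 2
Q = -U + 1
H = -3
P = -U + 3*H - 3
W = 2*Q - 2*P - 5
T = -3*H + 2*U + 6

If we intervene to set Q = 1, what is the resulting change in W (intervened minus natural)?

16

Intervening sets Q = 1 and removes its equation (Q = -U + 1).
U = -2*H + 2  [with H=-3]  = 8
P = -U + 3*H - 3  [with U=8, H=-3]  = -20
W = 2*Q - 2*P - 5  [with Q=1, P=-20]  = 37
Without intervention: U = -2*H + 2  [with H=-3]  = 8; P = -U + 3*H - 3  [with U=8, H=-3]  = -20; Q = -U + 1  [with U=8]  = -7; W = 2*Q - 2*P - 5  [with Q=-7, P=-20]  = 21.
Change = 37 − 21 = 16.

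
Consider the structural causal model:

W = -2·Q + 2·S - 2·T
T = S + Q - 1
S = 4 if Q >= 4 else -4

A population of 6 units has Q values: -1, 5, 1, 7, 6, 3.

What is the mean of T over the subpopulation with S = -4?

E[T|S=-4] averages over only the 3 units with S=-4 (Q = -1, 1, 3): T = -6, -4, -2, mean -4.

-4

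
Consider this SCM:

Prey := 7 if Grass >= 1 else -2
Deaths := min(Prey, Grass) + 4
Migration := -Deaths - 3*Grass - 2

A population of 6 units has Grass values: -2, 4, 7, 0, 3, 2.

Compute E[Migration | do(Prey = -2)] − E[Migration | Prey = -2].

Under do(Prey=-2), Prey's equation is replaced by Prey=-2 for every unit. Per-unit Migration: 2, -16, -25, -4, -13, -10. Mean = -11.
Observing Prey=-2 restricts to units where Prey's equation naturally yields -2: Grass ∈ {-2, 0}. In that subpopulation Migration = 2, -4, mean -1.
Difference = -11 − (-1) = -10.

-10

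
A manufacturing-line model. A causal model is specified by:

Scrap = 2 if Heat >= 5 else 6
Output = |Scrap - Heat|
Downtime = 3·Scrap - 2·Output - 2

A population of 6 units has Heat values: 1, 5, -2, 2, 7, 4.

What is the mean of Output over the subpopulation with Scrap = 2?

4

Conditioning on Scrap=2 selects the 2 unit(s) with Heat ∈ {5, 7}. Their Output values: 3, 5. Mean = 4.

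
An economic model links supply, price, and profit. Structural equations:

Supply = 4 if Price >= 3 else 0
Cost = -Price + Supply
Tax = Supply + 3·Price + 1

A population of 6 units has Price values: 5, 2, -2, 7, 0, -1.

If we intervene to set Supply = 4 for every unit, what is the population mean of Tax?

The intervention sets Supply=4 in all 6 units regardless of Price. Recomputing Tax per unit gives 20, 11, -1, 26, 5, 2; average 10.5.

10.5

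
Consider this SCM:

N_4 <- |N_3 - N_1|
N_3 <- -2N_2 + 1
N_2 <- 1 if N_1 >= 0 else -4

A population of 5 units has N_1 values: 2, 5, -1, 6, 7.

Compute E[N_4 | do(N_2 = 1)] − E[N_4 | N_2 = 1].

Under do(N_2=1), N_2's equation is replaced by N_2=1 for every unit. Per-unit N_4: 3, 6, 0, 7, 8. Mean = 4.8.
E[N_4|N_2=1] averages over only the 4 units with N_2=1 (N_1 = 2, 5, 6, 7): N_4 = 3, 6, 7, 8, mean 6.
Difference = 4.8 − 6 = -1.2.

-1.2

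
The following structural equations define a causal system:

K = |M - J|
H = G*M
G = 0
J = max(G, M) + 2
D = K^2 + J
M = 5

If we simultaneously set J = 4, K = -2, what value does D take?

8

Setting J = 4, K = -2 by intervention discards those variables' equations.
D = K^2 + J  [with K=-2, J=4]  = 8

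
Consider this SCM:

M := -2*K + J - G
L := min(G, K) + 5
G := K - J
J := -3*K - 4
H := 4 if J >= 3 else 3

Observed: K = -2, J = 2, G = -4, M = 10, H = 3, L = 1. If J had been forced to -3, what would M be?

Under do(J=-3), the mechanism J := -3*K - 4 is discarded; J is fixed at -3.
G = K - J  [with K=-2, J=-3]  = 1
M = -2*K + J - G  [with K=-2, J=-3, G=1]  = 0

0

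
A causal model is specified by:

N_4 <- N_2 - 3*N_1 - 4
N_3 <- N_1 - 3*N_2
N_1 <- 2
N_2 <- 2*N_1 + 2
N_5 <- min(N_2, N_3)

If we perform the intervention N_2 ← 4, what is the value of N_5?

do(N_2=4) replaces the equation N_2 <- 2*N_1 + 2 with the constant N_2 = 4.
N_3 = N_1 - 3*N_2  [with N_1=2, N_2=4]  = -10
N_5 = min(N_2, N_3)  [with N_2=4, N_3=-10]  = -10

-10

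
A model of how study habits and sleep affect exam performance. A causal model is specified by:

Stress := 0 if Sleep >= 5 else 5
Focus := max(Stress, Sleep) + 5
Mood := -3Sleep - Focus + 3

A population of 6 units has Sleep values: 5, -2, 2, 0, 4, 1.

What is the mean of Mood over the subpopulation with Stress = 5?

-10

Observing Stress=5 restricts to units where Stress's equation naturally yields 5: Sleep ∈ {-2, 2, 0, 4, 1}. In that subpopulation Mood = -1, -13, -7, -19, -10, mean -10.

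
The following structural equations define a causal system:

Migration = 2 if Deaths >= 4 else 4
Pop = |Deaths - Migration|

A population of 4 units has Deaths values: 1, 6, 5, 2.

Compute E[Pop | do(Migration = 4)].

2

Under do(Migration=4), Migration's equation is replaced by Migration=4 for every unit. Per-unit Pop: 3, 2, 1, 2. Mean = 2.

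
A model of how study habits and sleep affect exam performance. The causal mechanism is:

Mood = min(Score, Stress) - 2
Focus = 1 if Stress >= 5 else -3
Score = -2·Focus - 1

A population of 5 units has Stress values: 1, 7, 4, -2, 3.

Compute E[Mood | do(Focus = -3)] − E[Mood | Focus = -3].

Under do(Focus=-3), Focus's equation is replaced by Focus=-3 for every unit. Per-unit Mood: -1, 3, 2, -4, 1. Mean = 0.2.
Observing Focus=-3 restricts to units where Focus's equation naturally yields -3: Stress ∈ {1, 4, -2, 3}. In that subpopulation Mood = -1, 2, -4, 1, mean -0.5.
Difference = 0.2 − (-0.5) = 0.7.

0.7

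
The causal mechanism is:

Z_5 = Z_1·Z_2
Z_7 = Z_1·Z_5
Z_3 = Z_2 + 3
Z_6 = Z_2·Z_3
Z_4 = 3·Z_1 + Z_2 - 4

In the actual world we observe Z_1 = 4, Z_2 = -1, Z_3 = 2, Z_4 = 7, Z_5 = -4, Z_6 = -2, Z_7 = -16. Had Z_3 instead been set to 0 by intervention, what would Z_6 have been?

0

The intervention breaks the incoming arrows to Z_3: Z_3 = Z_2 + 3 no longer applies, and Z_3 = 0.
Z_6 = Z_2·Z_3  [with Z_2=-1, Z_3=0]  = 0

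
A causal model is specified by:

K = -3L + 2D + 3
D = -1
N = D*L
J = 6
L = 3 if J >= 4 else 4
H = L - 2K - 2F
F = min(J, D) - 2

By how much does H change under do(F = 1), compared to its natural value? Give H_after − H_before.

-8

Intervening sets F = 1 and removes its equation (F = min(J, D) - 2).
L = 3 if J >= 4 else 4  [with J=6]  = 3
K = -3L + 2D + 3  [with L=3, D=-1]  = -8
H = L - 2K - 2F  [with L=3, K=-8, F=1]  = 17
Without intervention: L = 3 if J >= 4 else 4  [with J=6]  = 3; K = -3L + 2D + 3  [with L=3, D=-1]  = -8; F = min(J, D) - 2  [with J=6, D=-1]  = -3; H = L - 2K - 2F  [with L=3, K=-8, F=-3]  = 25.
Change = 17 − 25 = -8.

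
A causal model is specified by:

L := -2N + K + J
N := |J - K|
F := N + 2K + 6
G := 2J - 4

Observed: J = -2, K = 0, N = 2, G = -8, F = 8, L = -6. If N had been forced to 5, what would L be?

The intervention breaks the incoming arrows to N: N := |J - K| no longer applies, and N = 5.
L = -2N + K + J  [with N=5, K=0, J=-2]  = -12

-12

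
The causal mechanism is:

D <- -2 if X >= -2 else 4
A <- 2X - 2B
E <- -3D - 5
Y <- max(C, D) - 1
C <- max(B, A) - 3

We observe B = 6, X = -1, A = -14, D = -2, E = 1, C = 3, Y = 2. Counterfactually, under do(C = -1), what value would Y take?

-2

Intervening sets C = -1 and removes its equation (C <- max(B, A) - 3).
D = -2 if X >= -2 else 4  [with X=-1]  = -2
Y = max(C, D) - 1  [with C=-1, D=-2]  = -2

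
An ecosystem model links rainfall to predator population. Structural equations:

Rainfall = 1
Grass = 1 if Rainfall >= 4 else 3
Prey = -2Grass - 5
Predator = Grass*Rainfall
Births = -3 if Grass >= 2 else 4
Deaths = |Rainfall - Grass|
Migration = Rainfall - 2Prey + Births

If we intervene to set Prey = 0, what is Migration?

-2

The intervention breaks the incoming arrows to Prey: Prey = -2Grass - 5 no longer applies, and Prey = 0.
Grass = 1 if Rainfall >= 4 else 3  [with Rainfall=1]  = 3
Births = -3 if Grass >= 2 else 4  [with Grass=3]  = -3
Migration = Rainfall - 2Prey + Births  [with Rainfall=1, Prey=0, Births=-3]  = -2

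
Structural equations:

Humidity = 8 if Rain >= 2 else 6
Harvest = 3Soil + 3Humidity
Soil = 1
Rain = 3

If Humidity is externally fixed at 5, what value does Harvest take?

18

The intervention breaks the incoming arrows to Humidity: Humidity = 8 if Rain >= 2 else 6 no longer applies, and Humidity = 5.
Harvest = 3Soil + 3Humidity  [with Soil=1, Humidity=5]  = 18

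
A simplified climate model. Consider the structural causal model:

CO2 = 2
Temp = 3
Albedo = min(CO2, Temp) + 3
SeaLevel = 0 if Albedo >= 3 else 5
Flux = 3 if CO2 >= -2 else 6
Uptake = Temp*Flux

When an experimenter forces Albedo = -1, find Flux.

do(Albedo=-1) replaces the equation Albedo = min(CO2, Temp) + 3 with the constant Albedo = -1.
Flux is not downstream of the intervention, so its value is determined by the original equations.
Flux = 3 if CO2 >= -2 else 6  [with CO2=2]  = 3

3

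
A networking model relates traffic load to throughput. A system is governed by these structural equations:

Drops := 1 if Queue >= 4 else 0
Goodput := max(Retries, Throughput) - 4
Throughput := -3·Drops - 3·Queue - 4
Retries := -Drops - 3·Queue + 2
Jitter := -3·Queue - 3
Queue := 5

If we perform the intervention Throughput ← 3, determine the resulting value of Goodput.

-1

The intervention breaks the incoming arrows to Throughput: Throughput := -3·Drops - 3·Queue - 4 no longer applies, and Throughput = 3.
Drops = 1 if Queue >= 4 else 0  [with Queue=5]  = 1
Retries = -Drops - 3·Queue + 2  [with Drops=1, Queue=5]  = -14
Goodput = max(Retries, Throughput) - 4  [with Retries=-14, Throughput=3]  = -1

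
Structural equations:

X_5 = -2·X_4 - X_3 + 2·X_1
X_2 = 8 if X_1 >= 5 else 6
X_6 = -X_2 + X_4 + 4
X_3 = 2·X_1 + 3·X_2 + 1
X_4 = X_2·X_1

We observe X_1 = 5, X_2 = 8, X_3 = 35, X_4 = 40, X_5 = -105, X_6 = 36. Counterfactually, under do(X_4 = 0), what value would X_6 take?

Under do(X_4=0), the mechanism X_4 = X_2·X_1 is discarded; X_4 is fixed at 0.
X_2 = 8 if X_1 >= 5 else 6  [with X_1=5]  = 8
X_6 = -X_2 + X_4 + 4  [with X_2=8, X_4=0]  = -4

-4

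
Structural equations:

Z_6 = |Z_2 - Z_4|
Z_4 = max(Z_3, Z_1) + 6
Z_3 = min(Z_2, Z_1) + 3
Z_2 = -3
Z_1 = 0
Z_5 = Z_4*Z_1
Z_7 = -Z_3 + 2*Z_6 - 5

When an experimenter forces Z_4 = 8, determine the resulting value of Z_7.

The intervention breaks the incoming arrows to Z_4: Z_4 = max(Z_3, Z_1) + 6 no longer applies, and Z_4 = 8.
Z_3 = min(Z_2, Z_1) + 3  [with Z_2=-3, Z_1=0]  = 0
Z_6 = |Z_2 - Z_4|  [with Z_2=-3, Z_4=8]  = 11
Z_7 = -Z_3 + 2*Z_6 - 5  [with Z_3=0, Z_6=11]  = 17

17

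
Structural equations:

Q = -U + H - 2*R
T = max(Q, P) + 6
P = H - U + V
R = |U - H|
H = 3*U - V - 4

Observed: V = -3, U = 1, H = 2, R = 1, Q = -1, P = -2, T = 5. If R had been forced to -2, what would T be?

11

The intervention breaks the incoming arrows to R: R = |U - H| no longer applies, and R = -2.
H = 3*U - V - 4  [with U=1, V=-3]  = 2
Q = -U + H - 2*R  [with U=1, H=2, R=-2]  = 5
P = H - U + V  [with H=2, U=1, V=-3]  = -2
T = max(Q, P) + 6  [with Q=5, P=-2]  = 11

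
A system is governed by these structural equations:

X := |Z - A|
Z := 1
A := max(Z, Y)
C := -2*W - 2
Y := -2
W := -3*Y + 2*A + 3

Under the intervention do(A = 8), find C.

The intervention breaks the incoming arrows to A: A := max(Z, Y) no longer applies, and A = 8.
W = -3*Y + 2*A + 3  [with Y=-2, A=8]  = 25
C = -2*W - 2  [with W=25]  = -52

-52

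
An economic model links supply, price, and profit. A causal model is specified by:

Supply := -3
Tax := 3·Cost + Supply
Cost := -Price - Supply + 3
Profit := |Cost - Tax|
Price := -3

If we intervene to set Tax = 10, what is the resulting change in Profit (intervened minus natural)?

Intervening sets Tax = 10 and removes its equation (Tax := 3·Cost + Supply).
Cost = -Price - Supply + 3  [with Price=-3, Supply=-3]  = 9
Profit = |Cost - Tax|  [with Cost=9, Tax=10]  = 1
Without intervention: Cost = -Price - Supply + 3  [with Price=-3, Supply=-3]  = 9; Tax = 3·Cost + Supply  [with Cost=9, Supply=-3]  = 24; Profit = |Cost - Tax|  [with Cost=9, Tax=24]  = 15.
Change = 1 − 15 = -14.

-14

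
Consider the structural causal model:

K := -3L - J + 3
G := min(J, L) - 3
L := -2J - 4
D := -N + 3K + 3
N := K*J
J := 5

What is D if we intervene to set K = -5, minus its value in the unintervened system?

Under do(K=-5), the mechanism K := -3L - J + 3 is discarded; K is fixed at -5.
N = K*J  [with K=-5, J=5]  = -25
D = -N + 3K + 3  [with N=-25, K=-5]  = 13
Without intervention: L = -2J - 4  [with J=5]  = -14; K = -3L - J + 3  [with L=-14, J=5]  = 40; N = K*J  [with K=40, J=5]  = 200; D = -N + 3K + 3  [with N=200, K=40]  = -77.
Change = 13 − (-77) = 90.

90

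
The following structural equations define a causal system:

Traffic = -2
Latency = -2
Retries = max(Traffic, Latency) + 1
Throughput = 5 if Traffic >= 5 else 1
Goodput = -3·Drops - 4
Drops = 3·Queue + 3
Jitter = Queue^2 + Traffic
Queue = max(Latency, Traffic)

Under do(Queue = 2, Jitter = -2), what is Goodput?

Setting Queue = 2, Jitter = -2 by intervention discards those variables' equations.
Drops = 3·Queue + 3  [with Queue=2]  = 9
Goodput = -3·Drops - 4  [with Drops=9]  = -31

-31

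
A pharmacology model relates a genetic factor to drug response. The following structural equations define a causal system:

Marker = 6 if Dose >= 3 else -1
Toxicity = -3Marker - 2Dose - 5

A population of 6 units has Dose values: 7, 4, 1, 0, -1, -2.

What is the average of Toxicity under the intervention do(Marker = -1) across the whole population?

do(Marker=-1) breaks Marker's dependence on Dose. With Marker=-1 fixed, Toxicity across the units is -16, -10, -4, -2, 0, 2, mean -5.

-5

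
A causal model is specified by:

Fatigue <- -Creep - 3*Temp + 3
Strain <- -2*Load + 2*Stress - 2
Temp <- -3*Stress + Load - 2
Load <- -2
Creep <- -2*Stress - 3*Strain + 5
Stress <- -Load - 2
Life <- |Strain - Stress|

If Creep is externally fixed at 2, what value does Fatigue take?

The intervention breaks the incoming arrows to Creep: Creep <- -2*Stress - 3*Strain + 5 no longer applies, and Creep = 2.
Stress = -Load - 2  [with Load=-2]  = 0
Temp = -3*Stress + Load - 2  [with Stress=0, Load=-2]  = -4
Fatigue = -Creep - 3*Temp + 3  [with Creep=2, Temp=-4]  = 13

13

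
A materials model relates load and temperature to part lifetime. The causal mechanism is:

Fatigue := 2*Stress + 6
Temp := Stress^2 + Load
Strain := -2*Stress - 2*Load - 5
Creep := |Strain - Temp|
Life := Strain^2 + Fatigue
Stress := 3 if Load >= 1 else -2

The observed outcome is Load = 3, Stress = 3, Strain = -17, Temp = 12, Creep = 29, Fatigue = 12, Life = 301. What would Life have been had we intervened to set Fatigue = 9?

Intervening sets Fatigue = 9 and removes its equation (Fatigue := 2*Stress + 6).
Stress = 3 if Load >= 1 else -2  [with Load=3]  = 3
Strain = -2*Stress - 2*Load - 5  [with Stress=3, Load=3]  = -17
Life = Strain^2 + Fatigue  [with Strain=-17, Fatigue=9]  = 298

298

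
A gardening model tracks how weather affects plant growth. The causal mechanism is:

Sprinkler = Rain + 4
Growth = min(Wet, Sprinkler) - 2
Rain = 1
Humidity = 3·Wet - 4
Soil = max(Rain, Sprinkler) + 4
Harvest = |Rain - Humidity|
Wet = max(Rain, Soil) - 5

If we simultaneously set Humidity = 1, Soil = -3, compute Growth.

Under do(Humidity = 1, Soil = -3), each intervened variable's structural equation is replaced by its fixed value.
Sprinkler = Rain + 4  [with Rain=1]  = 5
Wet = max(Rain, Soil) - 5  [with Rain=1, Soil=-3]  = -4
Growth = min(Wet, Sprinkler) - 2  [with Wet=-4, Sprinkler=5]  = -6

-6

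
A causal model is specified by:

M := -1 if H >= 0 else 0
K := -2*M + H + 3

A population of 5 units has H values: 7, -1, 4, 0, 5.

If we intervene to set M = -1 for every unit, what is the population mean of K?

8

The intervention sets M=-1 in all 5 units regardless of H. Recomputing K per unit gives 12, 4, 9, 5, 10; average 8.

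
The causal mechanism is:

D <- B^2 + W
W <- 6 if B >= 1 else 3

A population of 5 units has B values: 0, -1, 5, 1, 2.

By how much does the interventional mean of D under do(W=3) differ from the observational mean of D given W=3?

Every unit gets W=3 under the intervention. D values become 3, 4, 28, 4, 7; E[D|do(W=3)] = 9.2.
Observing W=3 restricts to units where W's equation naturally yields 3: B ∈ {0, -1}. In that subpopulation D = 3, 4, mean 3.5.
Difference = 9.2 − 3.5 = 5.7.

5.7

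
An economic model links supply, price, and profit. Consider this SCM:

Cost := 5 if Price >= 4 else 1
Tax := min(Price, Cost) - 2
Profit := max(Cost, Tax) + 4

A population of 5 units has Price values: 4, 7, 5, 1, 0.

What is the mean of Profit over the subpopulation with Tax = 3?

E[Profit|Tax=3] averages over only the 2 units with Tax=3 (Price = 7, 5): Profit = 9, 9, mean 9.

9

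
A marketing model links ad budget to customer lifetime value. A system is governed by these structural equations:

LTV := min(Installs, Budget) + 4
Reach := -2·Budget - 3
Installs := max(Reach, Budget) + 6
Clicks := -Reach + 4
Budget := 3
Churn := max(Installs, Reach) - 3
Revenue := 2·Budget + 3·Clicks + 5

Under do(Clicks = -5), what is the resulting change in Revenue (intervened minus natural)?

The intervention breaks the incoming arrows to Clicks: Clicks := -Reach + 4 no longer applies, and Clicks = -5.
Revenue = 2·Budget + 3·Clicks + 5  [with Budget=3, Clicks=-5]  = -4
Without intervention: Reach = -2·Budget - 3  [with Budget=3]  = -9; Clicks = -Reach + 4  [with Reach=-9]  = 13; Revenue = 2·Budget + 3·Clicks + 5  [with Budget=3, Clicks=13]  = 50.
Change = -4 − 50 = -54.

-54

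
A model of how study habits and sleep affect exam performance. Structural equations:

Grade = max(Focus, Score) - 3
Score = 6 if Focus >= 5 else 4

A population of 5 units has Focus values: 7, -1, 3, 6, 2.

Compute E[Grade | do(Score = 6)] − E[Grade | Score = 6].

-0.3

do(Score=6) breaks Score's dependence on Focus. With Score=6 fixed, Grade across the units is 4, 3, 3, 3, 3, mean 3.2.
Conditioning on Score=6 selects the 2 unit(s) with Focus ∈ {7, 6}. Their Grade values: 4, 3. Mean = 3.5.
Difference = 3.2 − 3.5 = -0.3.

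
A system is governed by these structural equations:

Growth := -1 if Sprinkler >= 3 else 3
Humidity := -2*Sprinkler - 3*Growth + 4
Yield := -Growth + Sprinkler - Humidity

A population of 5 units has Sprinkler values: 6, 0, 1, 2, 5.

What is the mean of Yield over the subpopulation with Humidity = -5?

7

Conditioning on Humidity=-5 selects the 2 unit(s) with Sprinkler ∈ {6, 0}. Their Yield values: 12, 2. Mean = 7.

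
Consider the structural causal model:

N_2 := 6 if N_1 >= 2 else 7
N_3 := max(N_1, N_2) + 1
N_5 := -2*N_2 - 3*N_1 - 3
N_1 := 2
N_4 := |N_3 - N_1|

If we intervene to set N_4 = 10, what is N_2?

6

The intervention breaks the incoming arrows to N_4: N_4 := |N_3 - N_1| no longer applies, and N_4 = 10.
Since N_2 is not a descendant of the intervened variable, it is unaffected.
N_2 = 6 if N_1 >= 2 else 7  [with N_1=2]  = 6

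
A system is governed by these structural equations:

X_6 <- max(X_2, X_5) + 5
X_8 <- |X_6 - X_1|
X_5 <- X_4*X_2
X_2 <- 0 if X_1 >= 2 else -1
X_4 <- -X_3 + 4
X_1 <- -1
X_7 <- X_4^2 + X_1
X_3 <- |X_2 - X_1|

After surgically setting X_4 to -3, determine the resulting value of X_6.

8

Under do(X_4=-3), the mechanism X_4 <- -X_3 + 4 is discarded; X_4 is fixed at -3.
X_2 = 0 if X_1 >= 2 else -1  [with X_1=-1]  = -1
X_5 = X_4*X_2  [with X_4=-3, X_2=-1]  = 3
X_6 = max(X_2, X_5) + 5  [with X_2=-1, X_5=3]  = 8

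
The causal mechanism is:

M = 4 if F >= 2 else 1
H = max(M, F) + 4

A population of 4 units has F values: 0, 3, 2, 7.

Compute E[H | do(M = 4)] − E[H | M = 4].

The intervention sets M=4 in all 4 units regardless of F. Recomputing H per unit gives 8, 8, 8, 11; average 8.75.
Observing M=4 restricts to units where M's equation naturally yields 4: F ∈ {3, 2, 7}. In that subpopulation H = 8, 8, 11, mean 9.
Difference = 8.75 − 9 = -0.25.

-0.25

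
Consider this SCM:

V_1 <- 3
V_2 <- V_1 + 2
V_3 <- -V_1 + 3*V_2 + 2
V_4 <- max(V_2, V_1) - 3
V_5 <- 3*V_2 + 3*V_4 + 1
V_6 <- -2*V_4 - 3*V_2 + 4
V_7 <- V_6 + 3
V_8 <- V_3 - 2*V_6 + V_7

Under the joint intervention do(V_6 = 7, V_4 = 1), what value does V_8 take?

10

Under do(V_6 = 7, V_4 = 1), each intervened variable's structural equation is replaced by its fixed value.
V_2 = V_1 + 2  [with V_1=3]  = 5
V_3 = -V_1 + 3*V_2 + 2  [with V_1=3, V_2=5]  = 14
V_7 = V_6 + 3  [with V_6=7]  = 10
V_8 = V_3 - 2*V_6 + V_7  [with V_3=14, V_6=7, V_7=10]  = 10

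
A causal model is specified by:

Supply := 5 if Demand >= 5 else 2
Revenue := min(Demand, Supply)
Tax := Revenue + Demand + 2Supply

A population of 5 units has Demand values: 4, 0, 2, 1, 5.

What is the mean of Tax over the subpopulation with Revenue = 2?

9

Observing Revenue=2 restricts to units where Revenue's equation naturally yields 2: Demand ∈ {4, 2}. In that subpopulation Tax = 10, 8, mean 9.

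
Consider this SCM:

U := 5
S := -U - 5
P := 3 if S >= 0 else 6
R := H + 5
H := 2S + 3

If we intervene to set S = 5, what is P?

do(S=5) replaces the equation S := -U - 5 with the constant S = 5.
P = 3 if S >= 0 else 6  [with S=5]  = 3

3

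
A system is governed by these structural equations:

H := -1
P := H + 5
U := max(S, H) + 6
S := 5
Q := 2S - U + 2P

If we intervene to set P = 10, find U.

The intervention breaks the incoming arrows to P: P := H + 5 no longer applies, and P = 10.
U is not downstream of the intervention, so its value is determined by the original equations.
U = max(S, H) + 6  [with S=5, H=-1]  = 11

11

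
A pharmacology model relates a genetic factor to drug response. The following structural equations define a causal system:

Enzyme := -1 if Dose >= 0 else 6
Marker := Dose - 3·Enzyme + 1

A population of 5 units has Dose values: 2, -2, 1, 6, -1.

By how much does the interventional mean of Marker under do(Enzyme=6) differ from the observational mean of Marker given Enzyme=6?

do(Enzyme=6) breaks Enzyme's dependence on Dose. With Enzyme=6 fixed, Marker across the units is -15, -19, -16, -11, -18, mean -15.8.
Conditioning on Enzyme=6 selects the 2 unit(s) with Dose ∈ {-2, -1}. Their Marker values: -19, -18. Mean = -18.5.
Difference = -15.8 − (-18.5) = 2.7.

2.7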